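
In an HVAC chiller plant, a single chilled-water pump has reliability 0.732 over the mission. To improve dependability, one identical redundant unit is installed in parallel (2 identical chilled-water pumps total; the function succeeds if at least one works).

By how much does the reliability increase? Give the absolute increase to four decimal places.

0.1962

R_before = 0.732
R_after = 1 − (1 − 0.732)^2 = 0.9282
ΔR = 0.9282 − 0.732 = 0.1962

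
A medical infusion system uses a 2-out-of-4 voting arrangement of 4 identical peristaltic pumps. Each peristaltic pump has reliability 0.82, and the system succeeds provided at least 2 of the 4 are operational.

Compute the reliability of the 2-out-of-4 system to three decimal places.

R = Σ_{i=2}^{4} C(4,i) p^i (1−p)^{4−i} with p = 0.82
C(4,2)·0.82^2·0.18^2 = 0.13071
C(4,3)·0.82^3·0.18^1 = 0.39698
C(4,4)·0.82^4·0.18^0 = 0.45212
Sum = 0.980

0.980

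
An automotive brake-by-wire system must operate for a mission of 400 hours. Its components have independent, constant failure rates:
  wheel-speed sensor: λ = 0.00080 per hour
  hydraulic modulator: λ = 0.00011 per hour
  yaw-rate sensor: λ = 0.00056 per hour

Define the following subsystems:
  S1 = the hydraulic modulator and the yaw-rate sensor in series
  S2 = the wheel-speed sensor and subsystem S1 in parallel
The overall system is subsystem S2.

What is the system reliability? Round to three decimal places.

0.936

R(wheel-speed sensor) = exp(−0.00080 × 400) = 0.72615
R(hydraulic modulator) = exp(−0.00011 × 400) = 0.95695
R(yaw-rate sensor) = exp(−0.00056 × 400) = 0.79932
Series (hydraulic modulator and yaw-rate sensor): 0.95695 × 0.79932 = 0.76491
Parallel (wheel-speed sensor and [0.76491]): 1 − (1 − 0.72615)(1 − 0.76491) = 0.936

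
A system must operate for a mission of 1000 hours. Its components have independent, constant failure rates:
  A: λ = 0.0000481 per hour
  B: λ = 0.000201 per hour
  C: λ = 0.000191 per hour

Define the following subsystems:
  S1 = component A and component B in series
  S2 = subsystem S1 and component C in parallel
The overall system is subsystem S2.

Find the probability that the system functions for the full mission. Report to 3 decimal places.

0.962

R(A) = exp(−0.0000481 × 1000) = 0.95304
R(B) = exp(−0.000201 × 1000) = 0.81791
R(C) = exp(−0.000191 × 1000) = 0.82613
Series (A and B): 0.95304 × 0.81791 = 0.77950
Parallel ([0.77950] and C): 1 − (1 − 0.77950)(1 − 0.82613) = 0.962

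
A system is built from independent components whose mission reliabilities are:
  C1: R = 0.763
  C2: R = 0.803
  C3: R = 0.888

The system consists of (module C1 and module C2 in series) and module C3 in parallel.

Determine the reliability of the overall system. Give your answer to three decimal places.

Series (C1 and C2): 0.76300 × 0.80300 = 0.61269
Parallel ([0.61269] and C3): 1 − (1 − 0.61269)(1 − 0.88800) = 0.957

0.957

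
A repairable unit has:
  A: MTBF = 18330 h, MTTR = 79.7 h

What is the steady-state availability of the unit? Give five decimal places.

0.99567

A(A) = MTBF/(MTBF+MTTR) = 18330/(18330+79.7) = 0.99567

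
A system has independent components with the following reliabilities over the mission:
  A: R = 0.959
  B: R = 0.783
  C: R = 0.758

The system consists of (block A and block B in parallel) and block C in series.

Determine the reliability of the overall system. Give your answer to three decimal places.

0.751

Parallel (A and B): 1 − (1 − 0.95900)(1 − 0.78300) = 0.99110
Series ([0.99110] and C): 0.99110 × 0.75800 = 0.751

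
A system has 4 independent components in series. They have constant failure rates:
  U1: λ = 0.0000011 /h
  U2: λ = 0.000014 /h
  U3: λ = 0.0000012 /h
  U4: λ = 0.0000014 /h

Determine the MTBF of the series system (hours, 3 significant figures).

Series of exponential components: λ_sys = Σ λ_i
λ_sys = 0.0000011 + 0.000014 + 0.0000012 + 0.0000014 = 1.7700e-05 /h
MTBF = 1 / λ_sys = 56500 h

56500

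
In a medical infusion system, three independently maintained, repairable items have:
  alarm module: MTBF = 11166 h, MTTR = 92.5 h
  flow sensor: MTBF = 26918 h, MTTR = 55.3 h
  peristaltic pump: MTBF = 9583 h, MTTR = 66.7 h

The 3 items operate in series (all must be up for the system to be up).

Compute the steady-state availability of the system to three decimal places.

A(alarm module) = MTBF/(MTBF+MTTR) = 11166/(11166+92.5) = 0.991784
A(flow sensor) = MTBF/(MTBF+MTTR) = 26918/(26918+55.3) = 0.997950
A(peristaltic pump) = MTBF/(MTBF+MTTR) = 9583/(9583+66.7) = 0.993088
Series availability: 0.991784 × 0.997950 × 0.993088 = 0.983

0.983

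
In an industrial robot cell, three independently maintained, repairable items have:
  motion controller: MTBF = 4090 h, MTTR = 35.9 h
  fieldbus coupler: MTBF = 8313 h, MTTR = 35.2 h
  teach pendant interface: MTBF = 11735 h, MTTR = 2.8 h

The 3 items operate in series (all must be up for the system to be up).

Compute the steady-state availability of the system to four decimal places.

A(motion controller) = MTBF/(MTBF+MTTR) = 4090/(4090+35.9) = 0.991299
A(fieldbus coupler) = MTBF/(MTBF+MTTR) = 8313/(8313+35.2) = 0.995784
A(teach pendant interface) = MTBF/(MTBF+MTTR) = 11735/(11735+2.8) = 0.999761
Series availability: 0.991299 × 0.995784 × 0.999761 = 0.9869

0.9869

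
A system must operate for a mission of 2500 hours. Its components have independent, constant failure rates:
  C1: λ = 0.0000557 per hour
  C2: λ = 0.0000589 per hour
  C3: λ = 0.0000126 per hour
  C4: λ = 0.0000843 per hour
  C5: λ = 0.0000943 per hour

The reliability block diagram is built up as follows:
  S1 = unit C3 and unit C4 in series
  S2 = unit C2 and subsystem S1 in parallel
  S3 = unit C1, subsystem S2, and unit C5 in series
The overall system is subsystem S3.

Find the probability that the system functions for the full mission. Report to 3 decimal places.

0.667

R(C1) = exp(−0.0000557 × 2500) = 0.87001
R(C2) = exp(−0.0000589 × 2500) = 0.86308
R(C3) = exp(−0.0000126 × 2500) = 0.96899
R(C4) = exp(−0.0000843 × 2500) = 0.80998
R(C5) = exp(−0.0000943 × 2500) = 0.78998
Series (C3 and C4): 0.96899 × 0.80998 = 0.78486
Parallel (C2 and [0.78486]): 1 − (1 − 0.86308)(1 − 0.78486) = 0.97054
Series (C1, [0.97054], and C5): 0.87001 × 0.97054 × 0.78998 = 0.667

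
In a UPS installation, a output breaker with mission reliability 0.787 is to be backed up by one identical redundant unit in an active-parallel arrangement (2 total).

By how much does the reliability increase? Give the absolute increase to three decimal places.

R_before = 0.787
R_after = 1 − (1 − 0.787)^2 = 0.955
ΔR = 0.955 − 0.787 = 0.168

0.168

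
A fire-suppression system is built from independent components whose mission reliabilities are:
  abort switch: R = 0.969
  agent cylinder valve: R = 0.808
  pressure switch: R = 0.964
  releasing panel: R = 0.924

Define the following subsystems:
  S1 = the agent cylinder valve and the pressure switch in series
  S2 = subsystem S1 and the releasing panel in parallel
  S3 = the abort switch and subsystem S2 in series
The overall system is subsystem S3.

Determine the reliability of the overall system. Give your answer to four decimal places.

0.9527

Series (agent cylinder valve and pressure switch): 0.808000 × 0.964000 = 0.778912
Parallel ([0.778912] and releasing panel): 1 − (1 − 0.778912)(1 − 0.924000) = 0.983197
Series (abort switch and [0.983197]): 0.969000 × 0.983197 = 0.9527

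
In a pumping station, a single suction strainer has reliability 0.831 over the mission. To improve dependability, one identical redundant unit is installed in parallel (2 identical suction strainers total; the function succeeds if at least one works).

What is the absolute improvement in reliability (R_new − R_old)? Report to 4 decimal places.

0.1404

R_before = 0.831
R_after = 1 − (1 − 0.831)^2 = 0.9714
ΔR = 0.9714 − 0.831 = 0.1404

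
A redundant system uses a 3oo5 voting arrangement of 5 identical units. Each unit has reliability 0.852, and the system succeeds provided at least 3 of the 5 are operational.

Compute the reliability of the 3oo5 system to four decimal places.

R = Σ_{i=3}^{5} C(5,i) p^i (1−p)^{5−i} with p = 0.852
C(5,3)·0.852^3·0.148^2 = 0.135470
C(5,4)·0.852^4·0.148^1 = 0.389933
C(5,5)·0.852^5·0.148^0 = 0.448950
Sum = 0.9744

0.9744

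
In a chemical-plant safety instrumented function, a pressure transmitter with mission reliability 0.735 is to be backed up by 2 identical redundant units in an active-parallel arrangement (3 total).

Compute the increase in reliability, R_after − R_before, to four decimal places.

R_before = 0.735
R_after = 1 − (1 − 0.735)^3 = 0.9814
ΔR = 0.9814 − 0.735 = 0.2464

0.2464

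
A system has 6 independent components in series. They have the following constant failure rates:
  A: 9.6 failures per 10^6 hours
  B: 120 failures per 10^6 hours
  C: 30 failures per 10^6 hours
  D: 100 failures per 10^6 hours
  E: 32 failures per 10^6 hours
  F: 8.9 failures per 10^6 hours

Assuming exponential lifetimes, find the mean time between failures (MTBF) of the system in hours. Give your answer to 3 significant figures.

Series of exponential components: λ_sys = Σ λ_i
λ_sys = 0.0000096 + 0.00012 + 0.000030 + 0.00010 + 0.000032 + 0.0000089 = 3.0050e-04 /h
MTBF = 1 / λ_sys = 3330 h

3330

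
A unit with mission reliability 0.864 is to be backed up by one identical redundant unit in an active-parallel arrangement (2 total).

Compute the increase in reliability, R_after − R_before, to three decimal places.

0.118

R_before = 0.864
R_after = 1 − (1 − 0.864)^2 = 0.982
ΔR = 0.982 − 0.864 = 0.118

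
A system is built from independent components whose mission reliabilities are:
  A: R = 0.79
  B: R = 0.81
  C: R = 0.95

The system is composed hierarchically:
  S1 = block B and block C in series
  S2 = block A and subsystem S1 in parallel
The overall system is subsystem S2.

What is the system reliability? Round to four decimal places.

0.9516

Series (B and C): 0.810000 × 0.950000 = 0.769500
Parallel (A and [0.769500]): 1 − (1 − 0.790000)(1 − 0.769500) = 0.9516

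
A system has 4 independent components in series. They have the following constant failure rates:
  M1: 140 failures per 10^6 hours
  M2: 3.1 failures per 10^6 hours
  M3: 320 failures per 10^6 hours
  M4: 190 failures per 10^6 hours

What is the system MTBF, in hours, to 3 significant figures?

Series of exponential components: λ_sys = Σ λ_i
λ_sys = 0.00014 + 0.0000031 + 0.00032 + 0.00019 = 6.5310e-04 /h
MTBF = 1 / λ_sys = 1530 h

1530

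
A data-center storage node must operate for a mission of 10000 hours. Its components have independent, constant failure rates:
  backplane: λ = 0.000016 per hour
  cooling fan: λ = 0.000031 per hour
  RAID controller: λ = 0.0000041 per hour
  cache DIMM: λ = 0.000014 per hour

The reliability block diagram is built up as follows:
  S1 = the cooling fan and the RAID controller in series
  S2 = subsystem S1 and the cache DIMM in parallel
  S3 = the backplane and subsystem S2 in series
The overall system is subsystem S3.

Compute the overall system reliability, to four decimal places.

R(backplane) = exp(−0.000016 × 10000) = 0.852144
R(cooling fan) = exp(−0.000031 × 10000) = 0.733447
R(RAID controller) = exp(−0.0000041 × 10000) = 0.959829
R(cache DIMM) = exp(−0.000014 × 10000) = 0.869358
Series (cooling fan and RAID controller): 0.733447 × 0.959829 = 0.703984
Parallel ([0.703984] and cache DIMM): 1 − (1 − 0.703984)(1 − 0.869358) = 0.961328
Series (backplane and [0.961328]): 0.852144 × 0.961328 = 0.8192

0.8192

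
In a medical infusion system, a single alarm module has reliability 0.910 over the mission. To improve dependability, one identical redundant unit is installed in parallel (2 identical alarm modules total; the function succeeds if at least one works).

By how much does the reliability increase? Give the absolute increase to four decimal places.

0.0819

R_before = 0.910
R_after = 1 − (1 − 0.910)^2 = 0.9919
ΔR = 0.9919 − 0.910 = 0.0819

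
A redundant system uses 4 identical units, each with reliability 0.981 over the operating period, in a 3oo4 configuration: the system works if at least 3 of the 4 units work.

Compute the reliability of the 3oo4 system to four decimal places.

0.9979

R = Σ_{i=3}^{4} C(4,i) p^i (1−p)^{4−i} with p = 0.981
C(4,3)·0.981^3·0.019^1 = 0.071750
C(4,4)·0.981^4·0.019^0 = 0.926139
Sum = 0.9979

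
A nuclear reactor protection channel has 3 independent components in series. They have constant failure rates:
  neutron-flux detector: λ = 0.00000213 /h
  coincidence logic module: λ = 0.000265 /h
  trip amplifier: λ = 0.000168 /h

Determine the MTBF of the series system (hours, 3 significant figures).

2300

Series of exponential components: λ_sys = Σ λ_i
λ_sys = 0.00000213 + 0.000265 + 0.000168 = 4.3513e-04 /h
MTBF = 1 / λ_sys = 2300 h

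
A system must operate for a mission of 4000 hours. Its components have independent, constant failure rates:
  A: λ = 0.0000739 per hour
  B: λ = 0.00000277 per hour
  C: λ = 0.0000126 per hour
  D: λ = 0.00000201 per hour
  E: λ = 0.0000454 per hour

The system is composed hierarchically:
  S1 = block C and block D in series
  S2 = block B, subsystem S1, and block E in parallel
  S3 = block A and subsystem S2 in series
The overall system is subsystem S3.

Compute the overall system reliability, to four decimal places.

0.7440

R(A) = exp(−0.0000739 × 4000) = 0.744085
R(B) = exp(−0.00000277 × 4000) = 0.988981
R(C) = exp(−0.0000126 × 4000) = 0.950849
R(D) = exp(−0.00000201 × 4000) = 0.991992
R(E) = exp(−0.0000454 × 4000) = 0.833935
Series (C and D): 0.950849 × 0.991992 = 0.943235
Parallel (B, [0.943235], and E): 1 − (1 − 0.988981)(1 − 0.943235)(1 − 0.833935) = 0.999896
Series (A and [0.999896]): 0.744085 × 0.999896 = 0.7440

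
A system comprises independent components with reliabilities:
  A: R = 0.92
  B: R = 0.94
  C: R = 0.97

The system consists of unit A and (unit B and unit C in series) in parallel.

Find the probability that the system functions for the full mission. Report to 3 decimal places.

0.993

Series (B and C): 0.94000 × 0.97000 = 0.91180
Parallel (A and [0.91180]): 1 − (1 − 0.92000)(1 − 0.91180) = 0.993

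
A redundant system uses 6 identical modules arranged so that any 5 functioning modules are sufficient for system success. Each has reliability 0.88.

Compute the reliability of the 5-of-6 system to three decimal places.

0.844

R = Σ_{i=5}^{6} C(6,i) p^i (1−p)^{6−i} with p = 0.88
C(6,5)·0.88^5·0.12^1 = 0.37997
C(6,6)·0.88^6·0.12^0 = 0.46440
Sum = 0.844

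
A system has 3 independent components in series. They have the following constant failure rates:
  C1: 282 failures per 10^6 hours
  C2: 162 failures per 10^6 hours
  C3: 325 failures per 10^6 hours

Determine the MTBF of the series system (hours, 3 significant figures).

Series of exponential components: λ_sys = Σ λ_i
λ_sys = 0.000282 + 0.000162 + 0.000325 = 7.6900e-04 /h
MTBF = 1 / λ_sys = 1300 h

1300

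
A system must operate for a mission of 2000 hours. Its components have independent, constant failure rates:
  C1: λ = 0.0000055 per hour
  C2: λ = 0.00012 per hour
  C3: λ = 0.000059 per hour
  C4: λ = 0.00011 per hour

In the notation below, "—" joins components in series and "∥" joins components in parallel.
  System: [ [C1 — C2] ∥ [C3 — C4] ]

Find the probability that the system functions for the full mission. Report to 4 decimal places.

0.9363

R(C1) = exp(−0.0000055 × 2000) = 0.989060
R(C2) = exp(−0.00012 × 2000) = 0.786628
R(C3) = exp(−0.000059 × 2000) = 0.888696
R(C4) = exp(−0.00011 × 2000) = 0.802519
Series (C1 and C2): 0.989060 × 0.786628 = 0.778022
Series (C3 and C4): 0.888696 × 0.802519 = 0.713195
Parallel ([0.778022] and [0.713195]): 1 − (1 − 0.778022)(1 − 0.713195) = 0.9363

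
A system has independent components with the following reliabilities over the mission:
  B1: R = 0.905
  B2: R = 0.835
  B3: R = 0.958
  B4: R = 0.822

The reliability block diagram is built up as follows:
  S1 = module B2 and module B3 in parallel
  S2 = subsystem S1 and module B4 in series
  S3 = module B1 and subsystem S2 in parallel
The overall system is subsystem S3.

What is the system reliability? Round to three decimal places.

0.983

Parallel (B2 and B3): 1 − (1 − 0.83500)(1 − 0.95800) = 0.99307
Series ([0.99307] and B4): 0.99307 × 0.82200 = 0.81630
Parallel (B1 and [0.81630]): 1 − (1 − 0.90500)(1 − 0.81630) = 0.983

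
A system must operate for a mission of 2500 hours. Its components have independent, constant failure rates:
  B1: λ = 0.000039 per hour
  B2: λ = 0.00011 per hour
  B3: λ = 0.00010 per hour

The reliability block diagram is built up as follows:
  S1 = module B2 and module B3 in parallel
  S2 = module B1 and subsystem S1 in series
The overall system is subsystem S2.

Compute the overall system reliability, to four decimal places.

R(B1) = exp(−0.000039 × 2500) = 0.907102
R(B2) = exp(−0.00011 × 2500) = 0.759572
R(B3) = exp(−0.00010 × 2500) = 0.778801
Parallel (B2 and B3): 1 − (1 − 0.759572)(1 − 0.778801) = 0.946818
Series (B1 and [0.946818]): 0.907102 × 0.946818 = 0.8589

0.8589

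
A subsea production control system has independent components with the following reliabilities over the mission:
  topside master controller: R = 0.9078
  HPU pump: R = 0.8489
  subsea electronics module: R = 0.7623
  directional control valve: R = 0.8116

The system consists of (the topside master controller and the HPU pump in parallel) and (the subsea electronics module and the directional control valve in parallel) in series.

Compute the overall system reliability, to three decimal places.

0.942

Parallel (topside master controller and HPU pump): 1 − (1 − 0.90780)(1 − 0.84890) = 0.98607
Parallel (subsea electronics module and directional control valve): 1 − (1 − 0.76230)(1 − 0.81160) = 0.95522
Series ([0.98607] and [0.95522]): 0.98607 × 0.95522 = 0.942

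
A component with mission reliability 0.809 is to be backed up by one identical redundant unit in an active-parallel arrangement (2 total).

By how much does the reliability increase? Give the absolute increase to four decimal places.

0.1545

R_before = 0.809
R_after = 1 − (1 − 0.809)^2 = 0.9635
ΔR = 0.9635 − 0.809 = 0.1545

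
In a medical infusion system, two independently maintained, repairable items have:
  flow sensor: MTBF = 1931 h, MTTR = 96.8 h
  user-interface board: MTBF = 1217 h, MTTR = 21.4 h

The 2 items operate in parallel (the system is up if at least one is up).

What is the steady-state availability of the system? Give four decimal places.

A(flow sensor) = MTBF/(MTBF+MTTR) = 1931/(1931+96.8) = 0.952264
A(user-interface board) = MTBF/(MTBF+MTTR) = 1217/(1217+21.4) = 0.982720
Parallel availability: 1 − (1 − 0.952264)(1 − 0.982720) = 0.9992

0.9992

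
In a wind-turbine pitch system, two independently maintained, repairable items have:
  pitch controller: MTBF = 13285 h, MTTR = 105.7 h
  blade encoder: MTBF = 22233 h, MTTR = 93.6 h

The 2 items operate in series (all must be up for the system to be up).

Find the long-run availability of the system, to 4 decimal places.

0.9879

A(pitch controller) = MTBF/(MTBF+MTTR) = 13285/(13285+105.7) = 0.992106
A(blade encoder) = MTBF/(MTBF+MTTR) = 22233/(22233+93.6) = 0.995808
Series availability: 0.992106 × 0.995808 = 0.9879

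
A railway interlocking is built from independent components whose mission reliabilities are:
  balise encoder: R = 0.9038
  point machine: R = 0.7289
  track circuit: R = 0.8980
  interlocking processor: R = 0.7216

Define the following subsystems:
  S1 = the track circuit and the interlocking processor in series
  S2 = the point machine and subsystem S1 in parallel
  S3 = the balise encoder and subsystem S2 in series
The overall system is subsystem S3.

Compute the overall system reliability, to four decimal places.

0.8176

Series (track circuit and interlocking processor): 0.898000 × 0.721600 = 0.647997
Parallel (point machine and [0.647997]): 1 − (1 − 0.728900)(1 − 0.647997) = 0.904572
Series (balise encoder and [0.904572]): 0.903800 × 0.904572 = 0.8176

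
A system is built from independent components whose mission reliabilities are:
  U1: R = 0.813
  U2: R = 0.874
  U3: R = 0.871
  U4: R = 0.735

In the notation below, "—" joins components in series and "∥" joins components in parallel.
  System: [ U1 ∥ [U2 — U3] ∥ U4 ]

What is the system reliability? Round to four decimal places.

Series (U2 and U3): 0.874000 × 0.871000 = 0.761254
Parallel (U1, [0.761254], and U4): 1 − (1 − 0.813000)(1 − 0.761254)(1 − 0.735000) = 0.9882

0.9882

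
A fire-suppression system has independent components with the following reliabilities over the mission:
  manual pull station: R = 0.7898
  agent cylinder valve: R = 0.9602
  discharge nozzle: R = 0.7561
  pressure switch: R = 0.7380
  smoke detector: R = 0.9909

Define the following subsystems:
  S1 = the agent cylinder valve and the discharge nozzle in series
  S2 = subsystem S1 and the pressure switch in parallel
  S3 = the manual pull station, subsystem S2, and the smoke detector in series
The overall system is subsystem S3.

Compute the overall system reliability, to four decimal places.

0.7264

Series (agent cylinder valve and discharge nozzle): 0.960200 × 0.756100 = 0.726007
Parallel ([0.726007] and pressure switch): 1 − (1 − 0.726007)(1 − 0.738000) = 0.928214
Series (manual pull station, [0.928214], and smoke detector): 0.789800 × 0.928214 × 0.990900 = 0.7264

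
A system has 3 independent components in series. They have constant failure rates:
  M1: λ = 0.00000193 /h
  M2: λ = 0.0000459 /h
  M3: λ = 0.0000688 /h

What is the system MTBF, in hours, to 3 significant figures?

Series of exponential components: λ_sys = Σ λ_i
λ_sys = 0.00000193 + 0.0000459 + 0.0000688 = 1.1663e-04 /h
MTBF = 1 / λ_sys = 8570 h

8570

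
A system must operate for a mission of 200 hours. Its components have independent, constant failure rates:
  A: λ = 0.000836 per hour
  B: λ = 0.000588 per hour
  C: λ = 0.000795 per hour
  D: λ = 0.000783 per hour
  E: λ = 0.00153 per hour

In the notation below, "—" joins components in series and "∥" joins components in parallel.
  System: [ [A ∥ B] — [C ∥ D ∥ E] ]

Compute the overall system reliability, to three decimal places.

0.977

R(A) = exp(−0.000836 × 200) = 0.84603
R(B) = exp(−0.000588 × 200) = 0.88905
R(C) = exp(−0.000795 × 200) = 0.85300
R(D) = exp(−0.000783 × 200) = 0.85505
R(E) = exp(−0.00153 × 200) = 0.73639
Parallel (A and B): 1 − (1 − 0.84603)(1 − 0.88905) = 0.98292
Parallel (C, D, and E): 1 − (1 − 0.85300)(1 − 0.85505)(1 − 0.73639) = 0.99438
Series ([0.98292] and [0.99438]): 0.98292 × 0.99438 = 0.977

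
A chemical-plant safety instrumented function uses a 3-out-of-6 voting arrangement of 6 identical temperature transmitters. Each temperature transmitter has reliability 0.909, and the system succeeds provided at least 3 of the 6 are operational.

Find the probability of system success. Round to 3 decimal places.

0.999

R = Σ_{i=3}^{6} C(6,i) p^i (1−p)^{6−i} with p = 0.909
C(6,3)·0.909^3·0.091^3 = 0.01132
C(6,4)·0.909^4·0.091^2 = 0.08481
C(6,5)·0.909^5·0.091^1 = 0.33885
C(6,6)·0.909^6·0.091^0 = 0.56414
Sum = 0.999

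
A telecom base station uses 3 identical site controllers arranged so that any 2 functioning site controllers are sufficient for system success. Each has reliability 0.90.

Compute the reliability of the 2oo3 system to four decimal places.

0.9720

R = Σ_{i=2}^{3} C(3,i) p^i (1−p)^{3−i} with p = 0.90
C(3,2)·0.90^2·0.10^1 = 0.243000
C(3,3)·0.90^3·0.10^0 = 0.729000
Sum = 0.9720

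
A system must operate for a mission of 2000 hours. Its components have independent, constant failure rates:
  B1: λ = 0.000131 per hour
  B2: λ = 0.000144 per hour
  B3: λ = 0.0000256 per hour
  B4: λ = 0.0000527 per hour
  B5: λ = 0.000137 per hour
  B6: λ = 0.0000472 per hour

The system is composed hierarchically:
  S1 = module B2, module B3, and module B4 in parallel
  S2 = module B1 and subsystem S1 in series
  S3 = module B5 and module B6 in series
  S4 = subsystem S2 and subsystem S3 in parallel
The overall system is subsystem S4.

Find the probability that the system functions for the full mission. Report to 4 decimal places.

R(B1) = exp(−0.000131 × 2000) = 0.769511
R(B2) = exp(−0.000144 × 2000) = 0.749762
R(B3) = exp(−0.0000256 × 2000) = 0.950089
R(B4) = exp(−0.0000527 × 2000) = 0.899964
R(B5) = exp(−0.000137 × 2000) = 0.760332
R(B6) = exp(−0.0000472 × 2000) = 0.909919
Parallel (B2, B3, and B4): 1 − (1 − 0.749762)(1 − 0.950089)(1 − 0.899964) = 0.998751
Series (B1 and [0.998751]): 0.769511 × 0.998751 = 0.768550
Series (B5 and B6): 0.760332 × 0.909919 = 0.691841
Parallel ([0.768550] and [0.691841]): 1 − (1 − 0.768550)(1 − 0.691841) = 0.9287

0.9287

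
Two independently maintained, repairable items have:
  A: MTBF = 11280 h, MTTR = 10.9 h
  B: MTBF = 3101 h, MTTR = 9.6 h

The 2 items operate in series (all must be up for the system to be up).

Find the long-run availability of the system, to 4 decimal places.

0.9960

A(A) = MTBF/(MTBF+MTTR) = 11280/(11280+10.9) = 0.999035
A(B) = MTBF/(MTBF+MTTR) = 3101/(3101+9.6) = 0.996914
Series availability: 0.999035 × 0.996914 = 0.9960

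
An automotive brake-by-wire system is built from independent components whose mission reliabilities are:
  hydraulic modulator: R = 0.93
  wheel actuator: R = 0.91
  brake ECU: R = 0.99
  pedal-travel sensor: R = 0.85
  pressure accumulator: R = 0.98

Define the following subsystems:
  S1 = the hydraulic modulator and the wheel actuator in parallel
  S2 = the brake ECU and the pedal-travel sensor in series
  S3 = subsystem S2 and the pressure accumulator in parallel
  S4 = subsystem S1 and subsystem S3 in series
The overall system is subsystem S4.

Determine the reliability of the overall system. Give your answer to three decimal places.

0.991

Parallel (hydraulic modulator and wheel actuator): 1 − (1 − 0.93000)(1 − 0.91000) = 0.99370
Series (brake ECU and pedal-travel sensor): 0.99000 × 0.85000 = 0.84150
Parallel ([0.84150] and pressure accumulator): 1 − (1 − 0.84150)(1 − 0.98000) = 0.99683
Series ([0.99370] and [0.99683]): 0.99370 × 0.99683 = 0.991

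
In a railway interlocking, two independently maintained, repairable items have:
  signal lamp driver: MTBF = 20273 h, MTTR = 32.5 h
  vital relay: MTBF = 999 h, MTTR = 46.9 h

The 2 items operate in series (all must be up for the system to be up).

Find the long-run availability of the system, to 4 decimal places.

A(signal lamp driver) = MTBF/(MTBF+MTTR) = 20273/(20273+32.5) = 0.998399
A(vital relay) = MTBF/(MTBF+MTTR) = 999/(999+46.9) = 0.955158
Series availability: 0.998399 × 0.955158 = 0.9536

0.9536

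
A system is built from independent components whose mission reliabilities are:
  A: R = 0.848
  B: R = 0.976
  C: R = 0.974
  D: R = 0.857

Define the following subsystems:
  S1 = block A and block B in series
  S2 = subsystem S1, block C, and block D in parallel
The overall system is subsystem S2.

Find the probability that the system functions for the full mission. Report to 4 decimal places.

Series (A and B): 0.848000 × 0.976000 = 0.827648
Parallel ([0.827648], C, and D): 1 − (1 − 0.827648)(1 − 0.974000)(1 − 0.857000) = 0.9994

0.9994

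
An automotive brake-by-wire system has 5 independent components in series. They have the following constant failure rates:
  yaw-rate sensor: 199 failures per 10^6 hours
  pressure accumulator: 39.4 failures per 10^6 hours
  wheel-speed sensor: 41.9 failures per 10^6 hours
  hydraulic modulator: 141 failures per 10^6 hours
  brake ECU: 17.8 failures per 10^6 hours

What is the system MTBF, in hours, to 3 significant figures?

Series of exponential components: λ_sys = Σ λ_i
λ_sys = 0.000199 + 0.0000394 + 0.0000419 + 0.000141 + 0.0000178 = 4.3910e-04 /h
MTBF = 1 / λ_sys = 2280 h

2280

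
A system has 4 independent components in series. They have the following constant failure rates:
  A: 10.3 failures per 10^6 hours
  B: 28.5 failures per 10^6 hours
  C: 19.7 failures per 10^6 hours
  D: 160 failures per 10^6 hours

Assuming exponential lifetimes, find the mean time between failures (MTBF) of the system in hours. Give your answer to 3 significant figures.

4580

Series of exponential components: λ_sys = Σ λ_i
λ_sys = 0.0000103 + 0.0000285 + 0.0000197 + 0.000160 = 2.1850e-04 /h
MTBF = 1 / λ_sys = 4580 h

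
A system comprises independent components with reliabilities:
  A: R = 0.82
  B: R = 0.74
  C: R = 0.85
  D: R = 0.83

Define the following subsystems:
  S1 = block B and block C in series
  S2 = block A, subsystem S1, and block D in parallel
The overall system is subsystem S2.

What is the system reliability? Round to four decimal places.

Series (B and C): 0.740000 × 0.850000 = 0.629000
Parallel (A, [0.629000], and D): 1 − (1 − 0.820000)(1 − 0.629000)(1 − 0.830000) = 0.9886

0.9886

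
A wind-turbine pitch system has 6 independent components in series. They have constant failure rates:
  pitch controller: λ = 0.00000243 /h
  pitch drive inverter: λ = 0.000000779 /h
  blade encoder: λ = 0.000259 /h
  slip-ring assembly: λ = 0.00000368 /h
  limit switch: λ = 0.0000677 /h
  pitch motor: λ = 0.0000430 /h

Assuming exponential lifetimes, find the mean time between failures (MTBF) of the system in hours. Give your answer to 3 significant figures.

Series of exponential components: λ_sys = Σ λ_i
λ_sys = 0.00000243 + 0.000000779 + 0.000259 + 0.00000368 + 0.0000677 + 0.0000430 = 3.7659e-04 /h
MTBF = 1 / λ_sys = 2660 h

2660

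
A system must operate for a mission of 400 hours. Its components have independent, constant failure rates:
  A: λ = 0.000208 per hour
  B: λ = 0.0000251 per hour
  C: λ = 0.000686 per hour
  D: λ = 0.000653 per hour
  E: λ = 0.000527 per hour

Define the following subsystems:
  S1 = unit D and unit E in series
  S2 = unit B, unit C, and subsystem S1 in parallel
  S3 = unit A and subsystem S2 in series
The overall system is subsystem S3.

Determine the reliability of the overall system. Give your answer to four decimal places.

0.9193

R(A) = exp(−0.000208 × 400) = 0.920167
R(B) = exp(−0.0000251 × 400) = 0.990010
R(C) = exp(−0.000686 × 400) = 0.760028
R(D) = exp(−0.000653 × 400) = 0.770127
R(E) = exp(−0.000527 × 400) = 0.809936
Series (D and E): 0.770127 × 0.809936 = 0.623754
Parallel (B, C, and [0.623754]): 1 − (1 − 0.990010)(1 − 0.760028)(1 − 0.623754) = 0.999098
Series (A and [0.999098]): 0.920167 × 0.999098 = 0.9193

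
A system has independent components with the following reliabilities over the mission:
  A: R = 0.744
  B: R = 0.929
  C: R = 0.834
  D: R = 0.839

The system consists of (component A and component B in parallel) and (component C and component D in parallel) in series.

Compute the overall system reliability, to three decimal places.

0.956

Parallel (A and B): 1 − (1 − 0.74400)(1 − 0.92900) = 0.98182
Parallel (C and D): 1 − (1 − 0.83400)(1 − 0.83900) = 0.97327
Series ([0.98182] and [0.97327]): 0.98182 × 0.97327 = 0.956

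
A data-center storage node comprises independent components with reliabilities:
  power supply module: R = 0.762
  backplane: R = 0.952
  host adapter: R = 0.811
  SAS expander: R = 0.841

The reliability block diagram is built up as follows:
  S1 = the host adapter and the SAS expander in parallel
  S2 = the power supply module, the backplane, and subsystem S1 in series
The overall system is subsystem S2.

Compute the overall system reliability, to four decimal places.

Parallel (host adapter and SAS expander): 1 − (1 − 0.811000)(1 − 0.841000) = 0.969949
Series (power supply module, backplane, and [0.969949]): 0.762000 × 0.952000 × 0.969949 = 0.7036

0.7036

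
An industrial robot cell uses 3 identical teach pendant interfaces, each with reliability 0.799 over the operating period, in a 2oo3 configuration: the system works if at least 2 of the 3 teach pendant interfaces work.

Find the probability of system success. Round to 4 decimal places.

0.8950

R = Σ_{i=2}^{3} C(3,i) p^i (1−p)^{3−i} with p = 0.799
C(3,2)·0.799^2·0.201^1 = 0.384956
C(3,3)·0.799^3·0.201^0 = 0.510082
Sum = 0.8950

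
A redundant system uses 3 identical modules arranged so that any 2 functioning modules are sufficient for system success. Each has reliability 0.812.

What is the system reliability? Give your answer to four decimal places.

0.9073

R = Σ_{i=2}^{3} C(3,i) p^i (1−p)^{3−i} with p = 0.812
C(3,2)·0.812^2·0.188^1 = 0.371870
C(3,3)·0.812^3·0.188^0 = 0.535387
Sum = 0.9073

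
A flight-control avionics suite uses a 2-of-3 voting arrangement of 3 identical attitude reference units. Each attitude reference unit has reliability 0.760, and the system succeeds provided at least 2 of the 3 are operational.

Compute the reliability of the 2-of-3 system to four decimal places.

0.8548

R = Σ_{i=2}^{3} C(3,i) p^i (1−p)^{3−i} with p = 0.760
C(3,2)·0.760^2·0.240^1 = 0.415872
C(3,3)·0.760^3·0.240^0 = 0.438976
Sum = 0.8548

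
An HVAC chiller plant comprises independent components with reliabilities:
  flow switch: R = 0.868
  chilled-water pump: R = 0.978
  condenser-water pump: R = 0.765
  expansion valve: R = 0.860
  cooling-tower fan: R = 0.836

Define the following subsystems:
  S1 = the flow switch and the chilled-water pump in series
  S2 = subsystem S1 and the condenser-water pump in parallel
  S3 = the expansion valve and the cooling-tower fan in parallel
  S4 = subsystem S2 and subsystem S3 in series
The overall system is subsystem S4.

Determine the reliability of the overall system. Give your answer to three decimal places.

Series (flow switch and chilled-water pump): 0.86800 × 0.97800 = 0.84890
Parallel ([0.84890] and condenser-water pump): 1 − (1 − 0.84890)(1 − 0.76500) = 0.96449
Parallel (expansion valve and cooling-tower fan): 1 − (1 − 0.86000)(1 − 0.83600) = 0.97704
Series ([0.96449] and [0.97704]): 0.96449 × 0.97704 = 0.942

0.942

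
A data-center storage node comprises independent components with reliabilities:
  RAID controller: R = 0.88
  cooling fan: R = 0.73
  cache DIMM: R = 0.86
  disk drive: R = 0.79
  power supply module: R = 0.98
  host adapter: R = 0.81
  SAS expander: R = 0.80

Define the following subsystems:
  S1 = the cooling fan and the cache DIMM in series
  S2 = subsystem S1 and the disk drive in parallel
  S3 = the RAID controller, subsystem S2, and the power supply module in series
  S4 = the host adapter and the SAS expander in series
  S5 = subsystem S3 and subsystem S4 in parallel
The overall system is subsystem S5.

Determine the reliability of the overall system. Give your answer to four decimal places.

0.9278

Series (cooling fan and cache DIMM): 0.730000 × 0.860000 = 0.627800
Parallel ([0.627800] and disk drive): 1 − (1 − 0.627800)(1 − 0.790000) = 0.921838
Series (RAID controller, [0.921838], and power supply module): 0.880000 × 0.921838 × 0.980000 = 0.794993
Series (host adapter and SAS expander): 0.810000 × 0.800000 = 0.648000
Parallel ([0.794993] and [0.648000]): 1 − (1 − 0.794993)(1 − 0.648000) = 0.9278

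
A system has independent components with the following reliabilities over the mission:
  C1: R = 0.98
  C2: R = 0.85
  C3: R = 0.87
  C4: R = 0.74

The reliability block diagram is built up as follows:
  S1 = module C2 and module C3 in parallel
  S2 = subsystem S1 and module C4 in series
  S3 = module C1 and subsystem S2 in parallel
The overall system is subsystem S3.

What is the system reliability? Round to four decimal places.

0.9945

Parallel (C2 and C3): 1 − (1 − 0.850000)(1 − 0.870000) = 0.980500
Series ([0.980500] and C4): 0.980500 × 0.740000 = 0.725570
Parallel (C1 and [0.725570]): 1 − (1 − 0.980000)(1 − 0.725570) = 0.9945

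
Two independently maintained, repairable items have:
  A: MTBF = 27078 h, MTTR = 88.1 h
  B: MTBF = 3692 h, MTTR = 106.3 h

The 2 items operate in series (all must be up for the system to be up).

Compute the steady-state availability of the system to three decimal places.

A(A) = MTBF/(MTBF+MTTR) = 27078/(27078+88.1) = 0.996757
A(B) = MTBF/(MTBF+MTTR) = 3692/(3692+106.3) = 0.972014
Series availability: 0.996757 × 0.972014 = 0.969

0.969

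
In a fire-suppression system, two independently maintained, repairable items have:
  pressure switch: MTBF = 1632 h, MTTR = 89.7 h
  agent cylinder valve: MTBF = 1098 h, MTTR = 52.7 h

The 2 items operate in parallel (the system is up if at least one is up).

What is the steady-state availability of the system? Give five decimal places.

0.99761

A(pressure switch) = MTBF/(MTBF+MTTR) = 1632/(1632+89.7) = 0.947900
A(agent cylinder valve) = MTBF/(MTBF+MTTR) = 1098/(1098+52.7) = 0.954202
Parallel availability: 1 − (1 − 0.947900)(1 − 0.954202) = 0.99761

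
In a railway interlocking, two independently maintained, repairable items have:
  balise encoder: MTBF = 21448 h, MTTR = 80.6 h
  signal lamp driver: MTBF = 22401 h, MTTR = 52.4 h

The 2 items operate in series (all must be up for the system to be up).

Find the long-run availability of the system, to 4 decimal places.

A(balise encoder) = MTBF/(MTBF+MTTR) = 21448/(21448+80.6) = 0.996256
A(signal lamp driver) = MTBF/(MTBF+MTTR) = 22401/(22401+52.4) = 0.997666
Series availability: 0.996256 × 0.997666 = 0.9939

0.9939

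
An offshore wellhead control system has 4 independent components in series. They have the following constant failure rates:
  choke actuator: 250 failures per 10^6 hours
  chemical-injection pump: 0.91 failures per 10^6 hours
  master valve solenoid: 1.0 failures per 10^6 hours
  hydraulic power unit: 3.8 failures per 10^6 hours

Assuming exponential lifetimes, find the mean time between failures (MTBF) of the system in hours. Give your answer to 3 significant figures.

3910

Series of exponential components: λ_sys = Σ λ_i
λ_sys = 0.00025 + 0.00000091 + 0.0000010 + 0.0000038 = 2.5571e-04 /h
MTBF = 1 / λ_sys = 3910 h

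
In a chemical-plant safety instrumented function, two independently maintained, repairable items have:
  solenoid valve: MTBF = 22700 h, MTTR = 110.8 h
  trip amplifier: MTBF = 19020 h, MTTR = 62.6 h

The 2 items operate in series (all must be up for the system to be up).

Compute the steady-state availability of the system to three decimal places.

0.992

A(solenoid valve) = MTBF/(MTBF+MTTR) = 22700/(22700+110.8) = 0.995143
A(trip amplifier) = MTBF/(MTBF+MTTR) = 19020/(19020+62.6) = 0.996720
Series availability: 0.995143 × 0.996720 = 0.992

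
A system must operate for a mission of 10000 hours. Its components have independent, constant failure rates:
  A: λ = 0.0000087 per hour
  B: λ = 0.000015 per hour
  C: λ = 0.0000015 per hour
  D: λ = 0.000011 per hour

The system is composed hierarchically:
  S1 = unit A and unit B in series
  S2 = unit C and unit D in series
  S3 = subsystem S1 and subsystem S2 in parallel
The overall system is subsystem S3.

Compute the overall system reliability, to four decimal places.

R(A) = exp(−0.0000087 × 10000) = 0.916677
R(B) = exp(−0.000015 × 10000) = 0.860708
R(C) = exp(−0.0000015 × 10000) = 0.985112
R(D) = exp(−0.000011 × 10000) = 0.895834
Series (A and B): 0.916677 × 0.860708 = 0.788991
Series (C and D): 0.985112 × 0.895834 = 0.882497
Parallel ([0.788991] and [0.882497]): 1 − (1 − 0.788991)(1 − 0.882497) = 0.9752

0.9752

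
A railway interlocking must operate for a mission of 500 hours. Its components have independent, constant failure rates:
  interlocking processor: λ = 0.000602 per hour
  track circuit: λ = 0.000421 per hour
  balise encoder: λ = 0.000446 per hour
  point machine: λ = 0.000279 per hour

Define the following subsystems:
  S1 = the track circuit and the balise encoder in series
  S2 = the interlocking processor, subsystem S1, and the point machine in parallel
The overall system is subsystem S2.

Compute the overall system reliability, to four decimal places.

0.9881

R(interlocking processor) = exp(−0.000602 × 500) = 0.740078
R(track circuit) = exp(−0.000421 × 500) = 0.810179
R(balise encoder) = exp(−0.000446 × 500) = 0.800115
R(point machine) = exp(−0.000279 × 500) = 0.869793
Series (track circuit and balise encoder): 0.810179 × 0.800115 = 0.648236
Parallel (interlocking processor, [0.648236], and point machine): 1 − (1 − 0.740078)(1 − 0.648236)(1 − 0.869793) = 0.9881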